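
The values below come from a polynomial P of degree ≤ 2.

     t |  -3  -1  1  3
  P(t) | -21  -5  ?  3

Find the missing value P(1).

On equispaced nodes a degree-2 polynomial has vanishing third forward difference, so
  - P(-3) + 3·P(-1) - 3·P(1) + P(3) = 0.
Substituting the known values and solving for P(1):
  -3·P(1) = -9
  P(1) = 3.

3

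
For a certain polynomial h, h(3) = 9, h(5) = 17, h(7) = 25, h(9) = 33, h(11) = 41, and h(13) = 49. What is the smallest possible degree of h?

1

Forward differences of the values at u = 3, 5, 7, 9, 11, 13:
  h  : 9  17  25  33  41  49
  Δ  : 8  8  8  8  8
  Δ^2: 0  0  0  0
  Δ^3: 0  0  0
  Δ^4: 0  0
  Δ^5: 0
The first differences are constant (8) and nonzero, while all higher differences vanish, so the minimal degree is 1.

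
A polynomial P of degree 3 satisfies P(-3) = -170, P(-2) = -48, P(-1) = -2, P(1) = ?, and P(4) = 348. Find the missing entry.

6

The 4 known points determine the degree-3 polynomial uniquely.
Write P(t) = at^3 + bt^2 + ct + d. Substituting each data point gives a linear system:
  -27a + 9b - 3c + d = -170
  -8a + 4b - 2c + d = -48
  -a + b - c + d = -2
  64a + 16b + 4c + d = 348
Solving the system yields a = 6, b = -2, c = -2, d = 4.
So P(t) = 6t³ - 2t² - 2t + 4.
Then P(1) = 6.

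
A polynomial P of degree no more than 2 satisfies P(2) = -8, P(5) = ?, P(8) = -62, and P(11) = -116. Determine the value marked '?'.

The 3 known points determine the degree-2 polynomial uniquely.
Write P(s) = as^2 + bs + c. Substituting each data point gives a linear system:
  4a + 2b + c = -8
  64a + 8b + c = -62
  121a + 11b + c = -116
Solving the system yields a = -1, b = 1, c = -6.
So P(s) = -s^2 + s - 6.
Then P(5) = -26.

-26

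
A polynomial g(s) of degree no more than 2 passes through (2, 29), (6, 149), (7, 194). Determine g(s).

Using the Lagrange interpolation formula with nodes 2, 6, 7:
  L_0(s) = (s - 6)(s - 7) / 20
  L_1(s) = (s - 2)(s - 7) / -4
  L_2(s) = (s - 2)(s - 6) / 5
Then g(s) = 29·L_0(s) + 149·L_1(s) + 194·L_2(s).
Expanding and collecting terms gives g(s) = 3s² + 6s + 5.
Check: g(2) = 29. ✓

g(s) = 3s^2 + 6s + 5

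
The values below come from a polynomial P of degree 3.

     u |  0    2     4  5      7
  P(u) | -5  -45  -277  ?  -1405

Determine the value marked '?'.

The 4 known points determine the degree-3 polynomial uniquely.
Write P(u) = au^3 + bu^2 + cu + d. Substituting each data point gives a linear system:
  d = -5
  8a + 4b + 2c + d = -45
  64a + 16b + 4c + d = -277
  343a + 49b + 7c + d = -1405
Solving the system yields a = -4, b = 0, c = -4, d = -5.
So P(u) = -4u^3 - 4u - 5.
Then P(5) = -525.

-525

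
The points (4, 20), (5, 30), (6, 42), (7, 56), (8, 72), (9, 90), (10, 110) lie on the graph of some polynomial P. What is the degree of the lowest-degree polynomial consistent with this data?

Forward differences of the values at u = 4, 5, 6, 7, 8, 9, 10:
  P  : 20  30  42  56  72  90  110
  Δ  : 10  12  14  16  18  20
  Δ^2: 2  2  2  2  2
  Δ^3: 0  0  0  0
  Δ^4: 0  0  0
  Δ^5: 0  0
  Δ^6: 0
The second differences are constant (2) and nonzero, while all higher differences vanish, so the minimal degree is 2.

2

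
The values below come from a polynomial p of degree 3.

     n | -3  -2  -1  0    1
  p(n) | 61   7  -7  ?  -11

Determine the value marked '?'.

On equispaced nodes a degree-3 polynomial has vanishing fourth forward difference, so
  p(-3) - 4·p(-2) + 6·p(-1) - 4·p(0) + p(1) = 0.
Substituting the known values and solving for p(0):
  -4·p(0) = 20
  p(0) = -5.

-5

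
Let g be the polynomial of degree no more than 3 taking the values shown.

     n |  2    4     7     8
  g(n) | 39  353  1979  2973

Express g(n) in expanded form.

Write g(n) = an^3 + bn^2 + cn + d. Substituting each data point gives a linear system:
  8a + 4b + 2c + d = 39
  64a + 16b + 4c + d = 353
  343a + 49b + 7c + d = 1979
  512a + 64b + 8c + d = 2973
Solving the system yields a = 6, b = -1, c = -5, d = 5.
So g(n) = 6n³ - n² - 5n + 5.
Check: g(8) = 2973. ✓

g(n) = 6n^3 - n^2 - 5n + 5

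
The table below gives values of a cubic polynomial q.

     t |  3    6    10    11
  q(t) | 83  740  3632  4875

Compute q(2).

24

Using the Lagrange interpolation formula with nodes 3, 6, 10, 11:
  L_0(t) = (t - 6)(t - 10)(t - 11) / -168
  L_1(t) = (t - 3)(t - 10)(t - 11) / 60
  L_2(t) = (t - 3)(t - 6)(t - 11) / -28
  L_3(t) = (t - 3)(t - 6)(t - 10) / 40
Then q(t) = 83·L_0(t) + 740·L_1(t) + 3632·L_2(t) + 4875·L_3(t).
Expanding and collecting terms gives q(t) = 4t^3 - 4t^2 + 3t + 2.
Evaluating at t = 2: q(2) = 24.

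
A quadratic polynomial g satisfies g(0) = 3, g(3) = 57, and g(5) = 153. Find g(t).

Using the Lagrange interpolation formula with nodes 0, 3, 5:
  L_0(t) = (t - 3)(t - 5) / 15
  L_1(t) = t(t - 5) / -6
  L_2(t) = t(t - 3) / 10
Then g(t) = 3·L_0(t) + 57·L_1(t) + 153·L_2(t).
Expanding and collecting terms gives g(t) = 6t^2 + 3.
Check: g(3) = 57. ✓

g(t) = 6t^2 + 3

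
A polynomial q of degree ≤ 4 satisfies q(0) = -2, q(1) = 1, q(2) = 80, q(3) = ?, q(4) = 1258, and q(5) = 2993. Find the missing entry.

409

On equispaced nodes a degree-4 polynomial has vanishing fifth forward difference, so
  - q(0) + 5·q(1) - 10·q(2) + 10·q(3) - 5·q(4) + q(5) = 0.
Substituting the known values and solving for q(3):
  10·q(3) = 4090
  q(3) = 409.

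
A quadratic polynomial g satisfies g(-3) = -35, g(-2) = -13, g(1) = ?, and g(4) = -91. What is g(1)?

-7

The 3 known points determine the degree-2 polynomial uniquely.
Write g(s) = as^2 + bs + c. Substituting each data point gives a linear system:
  9a - 3b + c = -35
  4a - 2b + c = -13
  16a + 4b + c = -91
Solving the system yields a = -5, b = -3, c = 1.
So g(s) = -5s² - 3s + 1.
Then g(1) = -7.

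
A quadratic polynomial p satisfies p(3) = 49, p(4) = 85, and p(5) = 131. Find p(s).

Write p(s) = as^2 + bs + c. Substituting each data point gives a linear system:
  9a + 3b + c = 49
  16a + 4b + c = 85
  25a + 5b + c = 131
Solving the system yields a = 5, b = 1, c = 1.
So p(s) = 5s^2 + s + 1.
Check: p(4) = 85. ✓

p(s) = 5s^2 + s + 1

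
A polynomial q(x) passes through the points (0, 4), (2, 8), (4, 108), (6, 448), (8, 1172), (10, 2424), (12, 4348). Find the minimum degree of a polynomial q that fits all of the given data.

3

Forward differences of the values at x = 0, 2, 4, 6, 8, 10, 12:
  q  : 4  8  108  448  1172  2424  4348
  Δ  : 4  100  340  724  1252  1924
  Δ^2: 96  240  384  528  672
  Δ^3: 144  144  144  144
  Δ^4: 0  0  0
  Δ^5: 0  0
  Δ^6: 0
The third differences are constant (144) and nonzero, while all higher differences vanish, so the minimal degree is 3.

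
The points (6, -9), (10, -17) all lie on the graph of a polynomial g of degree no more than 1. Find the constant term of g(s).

Write g(s) = as + b. Substituting each data point gives a linear system:
  6a + b = -9
  10a + b = -17
Solving the system yields a = -2, b = 3.
So g(s) = -2s + 3.
The constant term is 3.

3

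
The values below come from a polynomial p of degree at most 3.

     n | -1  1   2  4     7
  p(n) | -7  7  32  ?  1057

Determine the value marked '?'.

208

The 4 known points determine the degree-3 polynomial uniquely.
Write p(n) = an^3 + bn^2 + cn + d. Substituting each data point gives a linear system:
  -a + b - c + d = -7
  a + b + c + d = 7
  8a + 4b + 2c + d = 32
  343a + 49b + 7c + d = 1057
Solving the system yields a = 3, b = 0, c = 4, d = 0.
So p(n) = 3n^3 + 4n.
Then p(4) = 208.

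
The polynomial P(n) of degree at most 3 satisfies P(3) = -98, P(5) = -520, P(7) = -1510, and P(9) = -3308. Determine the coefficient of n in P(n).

Write P(n) = an^3 + bn^2 + cn + d. Substituting each data point gives a linear system:
  27a + 9b + 3c + d = -98
  125a + 25b + 5c + d = -520
  343a + 49b + 7c + d = -1510
  729a + 81b + 9c + d = -3308
Solving the system yields a = -5, b = 4, c = 2, d = -5.
So P(n) = -5n³ + 4n² + 2n - 5.
The coefficient of n is 2.

2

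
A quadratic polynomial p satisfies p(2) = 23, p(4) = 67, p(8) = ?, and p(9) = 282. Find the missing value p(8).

227

The 3 known points determine the degree-2 polynomial uniquely.
Write p(t) = at^2 + bt + c. Substituting each data point gives a linear system:
  4a + 2b + c = 23
  16a + 4b + c = 67
  81a + 9b + c = 282
Solving the system yields a = 3, b = 4, c = 3.
So p(t) = 3t² + 4t + 3.
Then p(8) = 227.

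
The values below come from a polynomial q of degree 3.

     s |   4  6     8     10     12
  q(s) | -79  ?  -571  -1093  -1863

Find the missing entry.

-249

The 4 known points determine the degree-3 polynomial uniquely.
Write q(s) = as^3 + bs^2 + cs + d. Substituting each data point gives a linear system:
  64a + 16b + 4c + d = -79
  512a + 64b + 8c + d = -571
  1000a + 100b + 10c + d = -1093
  1728a + 144b + 12c + d = -1863
Solving the system yields a = -1, b = -1, c = 1, d = -3.
So q(s) = -s^3 - s^2 + s - 3.
Then q(6) = -249.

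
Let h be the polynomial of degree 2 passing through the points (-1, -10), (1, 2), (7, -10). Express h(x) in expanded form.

h(x) = -x^2 + 6x - 3

Using the Lagrange interpolation formula with nodes -1, 1, 7:
  L_0(x) = (x - 1)(x - 7) / 16
  L_1(x) = (x + 1)(x - 7) / -12
  L_2(x) = (x + 1)(x - 1) / 48
Then h(x) = -10·L_0(x) + 2·L_1(x) - 10·L_2(x).
Expanding and collecting terms gives h(x) = -x^2 + 6x - 3.
Check: h(1) = 2. ✓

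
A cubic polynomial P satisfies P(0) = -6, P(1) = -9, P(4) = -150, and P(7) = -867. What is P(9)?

Write P(t) = at^3 + bt^2 + ct + d. Substituting each data point gives a linear system:
  d = -6
  a + b + c + d = -9
  64a + 16b + 4c + d = -150
  343a + 49b + 7c + d = -867
Solving the system yields a = -3, b = 4, c = -4, d = -6.
So P(t) = -3t^3 + 4t^2 - 4t - 6.
Then P(9) = -1905.

-1905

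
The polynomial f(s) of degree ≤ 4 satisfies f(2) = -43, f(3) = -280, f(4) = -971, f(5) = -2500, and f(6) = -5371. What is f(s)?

f(s) = -5s^4 + 6s^3 - 6s^2 + 4s + 5

Write f(s) = as^4 + bs^3 + cs^2 + ds + e. Substituting each data point gives a linear system:
  16a + 8b + 4c + 2d + e = -43
  81a + 27b + 9c + 3d + e = -280
  256a + 64b + 16c + 4d + e = -971
  625a + 125b + 25c + 5d + e = -2500
  1296a + 216b + 36c + 6d + e = -5371
Solving the system yields a = -5, b = 6, c = -6, d = 4, e = 5.
So f(s) = -5s^4 + 6s^3 - 6s^2 + 4s + 5.
Check: f(2) = -43. ✓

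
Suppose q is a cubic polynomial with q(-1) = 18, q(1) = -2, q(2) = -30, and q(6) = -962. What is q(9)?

Write q(u) = au^3 + bu^2 + cu + d. Substituting each data point gives a linear system:
  -a + b - c + d = 18
  a + b + c + d = -2
  8a + 4b + 2c + d = -30
  216a + 36b + 6c + d = -962
Solving the system yields a = -5, b = 4, c = -5, d = 4.
So q(u) = -5u^3 + 4u^2 - 5u + 4.
Then q(9) = -3362.

-3362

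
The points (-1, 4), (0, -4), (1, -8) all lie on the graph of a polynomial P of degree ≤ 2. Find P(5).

Forward differences of the values at u = -1, 0, 1:
  P  : 4  -4  -8
  Δ  : -8  -4
  Δ^2: 4
The second differences are constant, confirming degree 2.
Interpolating (Newton forward form) and evaluating at u = 5 gives P(5) = 16.

16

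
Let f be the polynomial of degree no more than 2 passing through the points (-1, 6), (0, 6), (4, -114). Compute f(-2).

Write f(x) = ax^2 + bx + c. Substituting each data point gives a linear system:
  a - b + c = 6
  c = 6
  16a + 4b + c = -114
Solving the system yields a = -6, b = -6, c = 6.
So f(x) = -6x^2 - 6x + 6.
Then f(-2) = -6.

-6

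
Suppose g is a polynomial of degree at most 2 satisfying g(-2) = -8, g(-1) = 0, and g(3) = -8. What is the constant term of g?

4

Write g(u) = au^2 + bu + c. Substituting each data point gives a linear system:
  4a - 2b + c = -8
  a - b + c = 0
  9a + 3b + c = -8
Solving the system yields a = -2, b = 2, c = 4.
So g(u) = -2u^2 + 2u + 4.
The constant term is 4.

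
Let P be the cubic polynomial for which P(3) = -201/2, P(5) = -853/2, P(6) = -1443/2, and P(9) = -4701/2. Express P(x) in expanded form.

Using the Lagrange interpolation formula with nodes 3, 5, 6, 9:
  L_0(x) = (x - 5)(x - 6)(x - 9) / -36
  L_1(x) = (x - 3)(x - 6)(x - 9) / 8
  L_2(x) = (x - 3)(x - 5)(x - 9) / -9
  L_3(x) = (x - 3)(x - 5)(x - 6) / 72
Then P(x) = -201/2·L_0(x) - 853/2·L_1(x) - 1443/2·L_2(x) - 4701/2·L_3(x).
Expanding and collecting terms gives P(x) = -3x^3 - 2x^2 - 3/2.
Check: P(6) = -1443/2. ✓

P(x) = -3x^3 - 2x^2 - 3/2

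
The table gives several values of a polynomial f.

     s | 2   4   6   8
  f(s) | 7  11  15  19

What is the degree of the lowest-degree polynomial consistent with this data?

Forward differences of the values at s = 2, 4, 6, 8:
  f  : 7  11  15  19
  Δ  : 4  4  4
  Δ^2: 0  0
  Δ^3: 0
The first differences are constant (4) and nonzero, while all higher differences vanish, so the minimal degree is 1.

1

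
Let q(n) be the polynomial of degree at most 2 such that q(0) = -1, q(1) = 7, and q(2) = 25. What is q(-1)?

Write q(n) = an^2 + bn + c. Substituting each data point gives a linear system:
  c = -1
  a + b + c = 7
  4a + 2b + c = 25
Solving the system yields a = 5, b = 3, c = -1.
So q(n) = 5n² + 3n - 1.
Then q(-1) = 1.

1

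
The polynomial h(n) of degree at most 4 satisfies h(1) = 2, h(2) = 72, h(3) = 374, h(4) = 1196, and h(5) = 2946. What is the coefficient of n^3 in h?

Write h(n) = an^4 + bn^3 + cn^2 + dn + e. Substituting each data point gives a linear system:
  a + b + c + d + e = 2
  16a + 8b + 4c + 2d + e = 72
  81a + 27b + 9c + 3d + e = 374
  256a + 64b + 16c + 4d + e = 1196
  625a + 125b + 25c + 5d + e = 2946
Solving the system yields a = 5, b = -2, c = 3, d = 0, e = -4.
So h(n) = 5n^4 - 2n^3 + 3n^2 - 4.
The coefficient of n^3 is -2.

-2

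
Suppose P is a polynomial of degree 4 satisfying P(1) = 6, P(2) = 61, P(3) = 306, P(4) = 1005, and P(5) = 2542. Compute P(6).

5421

Using the Lagrange interpolation formula with nodes 1, 2, 3, 4, 5:
  L_0(n) = (n - 2)(n - 3)(n - 4)(n - 5) / 24
  L_1(n) = (n - 1)(n - 3)(n - 4)(n - 5) / -6
  L_2(n) = (n - 1)(n - 2)(n - 4)(n - 5) / 4
  L_3(n) = (n - 1)(n - 2)(n - 3)(n - 5) / -6
  L_4(n) = (n - 1)(n - 2)(n - 3)(n - 4) / 24
Then P(n) = 6·L_0(n) + 61·L_1(n) + 306·L_2(n) + 1005·L_3(n) + 2542·L_4(n).
Expanding and collecting terms gives P(n) = 5n^4 - 6n^3 + 6n^2 + 4n - 3.
Evaluating at n = 6: P(6) = 5421.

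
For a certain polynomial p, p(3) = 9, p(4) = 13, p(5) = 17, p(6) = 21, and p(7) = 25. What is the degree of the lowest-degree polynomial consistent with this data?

Forward differences of the values at u = 3, 4, 5, 6, 7:
  p  : 9  13  17  21  25
  Δ  : 4  4  4  4
  Δ^2: 0  0  0
  Δ^3: 0  0
  Δ^4: 0
The first differences are constant (4) and nonzero, while all higher differences vanish, so the minimal degree is 1.

1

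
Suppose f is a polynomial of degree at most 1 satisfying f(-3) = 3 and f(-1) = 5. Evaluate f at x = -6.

0

Write f(x) = ax + b. Substituting each data point gives a linear system:
  -3a + b = 3
  -a + b = 5
Solving the system yields a = 1, b = 6.
So f(x) = x + 6.
Then f(-6) = 0.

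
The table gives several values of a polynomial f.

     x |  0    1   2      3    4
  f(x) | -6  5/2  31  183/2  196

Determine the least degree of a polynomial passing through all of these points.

3

Forward differences of the values at x = 0, 1, 2, 3, 4:
  f  : -6  5/2  31  183/2  196
  Δ  : 17/2  57/2  121/2  209/2
  Δ^2: 20  32  44
  Δ^3: 12  12
  Δ^4: 0
The third differences are constant (12) and nonzero, while all higher differences vanish, so the minimal degree is 3.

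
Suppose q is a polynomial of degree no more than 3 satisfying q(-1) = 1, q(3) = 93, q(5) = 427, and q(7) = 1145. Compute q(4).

Write q(t) = at^3 + bt^2 + ct + d. Substituting each data point gives a linear system:
  -a + b - c + d = 1
  27a + 9b + 3c + d = 93
  125a + 25b + 5c + d = 427
  343a + 49b + 7c + d = 1145
Solving the system yields a = 3, b = 3, c = -4, d = -3.
So q(t) = 3t^3 + 3t^2 - 4t - 3.
Then q(4) = 221.

221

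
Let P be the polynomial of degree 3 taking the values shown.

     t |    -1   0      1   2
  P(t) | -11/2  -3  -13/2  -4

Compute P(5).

319/2

Using the Lagrange interpolation formula with nodes -1, 0, 1, 2:
  L_0(t) = t(t - 1)(t - 2) / -6
  L_1(t) = (t + 1)(t - 1)(t - 2) / 2
  L_2(t) = (t + 1)t(t - 2) / -2
  L_3(t) = (t + 1)t(t - 1) / 6
Then P(t) = -11/2·L_0(t) - 3·L_1(t) - 13/2·L_2(t) - 4·L_3(t).
Expanding and collecting terms gives P(t) = 2t^3 - 3t^2 - (5/2)t - 3.
Evaluating at t = 5: P(5) = 319/2.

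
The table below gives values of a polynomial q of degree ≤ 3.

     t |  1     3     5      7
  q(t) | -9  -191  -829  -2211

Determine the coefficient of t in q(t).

Write q(t) = at^3 + bt^2 + ct + d. Substituting each data point gives a linear system:
  a + b + c + d = -9
  27a + 9b + 3c + d = -191
  125a + 25b + 5c + d = -829
  343a + 49b + 7c + d = -2211
Solving the system yields a = -6, b = -3, c = -1, d = 1.
So q(t) = -6t^3 - 3t^2 - t + 1.
The coefficient of t is -1.

-1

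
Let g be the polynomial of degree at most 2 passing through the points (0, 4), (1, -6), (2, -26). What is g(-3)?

-26

Forward differences of the values at u = 0, 1, 2:
  g  : 4  -6  -26
  Δ  : -10  -20
  Δ^2: -10
The second differences are constant, confirming degree 2.
Interpolating (Newton forward form) and evaluating at u = -3 gives g(-3) = -26.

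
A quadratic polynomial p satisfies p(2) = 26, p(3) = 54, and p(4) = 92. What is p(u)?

Write p(u) = au^2 + bu + c. Substituting each data point gives a linear system:
  4a + 2b + c = 26
  9a + 3b + c = 54
  16a + 4b + c = 92
Solving the system yields a = 5, b = 3, c = 0.
So p(u) = 5u^2 + 3u.
Check: p(3) = 54. ✓

p(u) = 5u^2 + 3u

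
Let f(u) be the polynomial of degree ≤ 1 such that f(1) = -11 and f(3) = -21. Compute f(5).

-31

Write f(u) = au + b. Substituting each data point gives a linear system:
  a + b = -11
  3a + b = -21
Solving the system yields a = -5, b = -6.
So f(u) = -5u - 6.
Then f(5) = -31.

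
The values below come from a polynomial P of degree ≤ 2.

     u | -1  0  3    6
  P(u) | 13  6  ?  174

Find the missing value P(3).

The 3 known points determine the degree-2 polynomial uniquely.
Write P(u) = au^2 + bu + c. Substituting each data point gives a linear system:
  a - b + c = 13
  c = 6
  36a + 6b + c = 174
Solving the system yields a = 5, b = -2, c = 6.
So P(u) = 5u^2 - 2u + 6.
Then P(3) = 45.

45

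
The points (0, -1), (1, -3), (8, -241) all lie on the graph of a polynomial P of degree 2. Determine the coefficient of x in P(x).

Write P(x) = ax^2 + bx + c. Substituting each data point gives a linear system:
  c = -1
  a + b + c = -3
  64a + 8b + c = -241
Solving the system yields a = -4, b = 2, c = -1.
So P(x) = -4x^2 + 2x - 1.
The coefficient of x is 2.

2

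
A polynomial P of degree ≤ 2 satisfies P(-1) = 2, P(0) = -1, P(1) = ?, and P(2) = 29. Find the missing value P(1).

8

The 3 known points determine the degree-2 polynomial uniquely.
Write P(n) = an^2 + bn + c. Substituting each data point gives a linear system:
  a - b + c = 2
  c = -1
  4a + 2b + c = 29
Solving the system yields a = 6, b = 3, c = -1.
So P(n) = 6n² + 3n - 1.
Then P(1) = 8.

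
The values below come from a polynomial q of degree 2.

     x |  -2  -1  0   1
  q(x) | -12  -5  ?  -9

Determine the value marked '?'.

-4

The 3 known points determine the degree-2 polynomial uniquely.
Write q(x) = ax^2 + bx + c. Substituting each data point gives a linear system:
  4a - 2b + c = -12
  a - b + c = -5
  a + b + c = -9
Solving the system yields a = -3, b = -2, c = -4.
So q(x) = -3x² - 2x - 4.
Then q(0) = -4.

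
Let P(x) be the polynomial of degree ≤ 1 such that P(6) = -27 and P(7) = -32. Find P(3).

-12

Write P(x) = ax + b. Substituting each data point gives a linear system:
  6a + b = -27
  7a + b = -32
Solving the system yields a = -5, b = 3.
So P(x) = -5x + 3.
Then P(3) = -12.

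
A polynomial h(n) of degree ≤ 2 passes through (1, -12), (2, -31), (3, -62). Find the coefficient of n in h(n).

-1

Write h(n) = an^2 + bn + c. Substituting each data point gives a linear system:
  a + b + c = -12
  4a + 2b + c = -31
  9a + 3b + c = -62
Solving the system yields a = -6, b = -1, c = -5.
So h(n) = -6n^2 - n - 5.
The coefficient of n is -1.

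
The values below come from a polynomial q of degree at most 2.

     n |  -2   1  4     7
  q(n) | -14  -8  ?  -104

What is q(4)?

-38

On equispaced nodes a degree-2 polynomial has vanishing third forward difference, so
  - q(-2) + 3·q(1) - 3·q(4) + q(7) = 0.
Substituting the known values and solving for q(4):
  -3·q(4) = 114
  q(4) = -38.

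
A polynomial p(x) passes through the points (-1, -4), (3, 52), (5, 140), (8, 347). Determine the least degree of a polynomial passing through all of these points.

2

Divided differences on the nodes -1, 3, 5, 8:
  order 0: -4  52  140  347
  order 1: 14  44  69
  order 2: 5  5
  order 3: 0
The order-2 divided differences are all 5 (nonzero) and every higher order vanishes, so the data lies on a polynomial of degree exactly 2.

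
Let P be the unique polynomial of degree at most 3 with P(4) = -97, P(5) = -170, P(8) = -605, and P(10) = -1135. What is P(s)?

P(s) = -s^3 - s^2 - 3s - 5

Using the Lagrange interpolation formula with nodes 4, 5, 8, 10:
  L_0(s) = (s - 5)(s - 8)(s - 10) / -24
  L_1(s) = (s - 4)(s - 8)(s - 10) / 15
  L_2(s) = (s - 4)(s - 5)(s - 10) / -24
  L_3(s) = (s - 4)(s - 5)(s - 8) / 60
Then P(s) = -97·L_0(s) - 170·L_1(s) - 605·L_2(s) - 1135·L_3(s).
Expanding and collecting terms gives P(s) = -s^3 - s^2 - 3s - 5.
Check: P(8) = -605. ✓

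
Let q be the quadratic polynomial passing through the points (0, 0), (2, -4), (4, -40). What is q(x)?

Using the Lagrange interpolation formula with nodes 0, 2, 4:
  L_0(x) = (x - 2)(x - 4) / 8
  L_1(x) = x(x - 4) / -4
  L_2(x) = x(x - 2) / 8
Then q(x) = 0·L_0(x) - 4·L_1(x) - 40·L_2(x).
Expanding and collecting terms gives q(x) = -4x² + 6x.
Check: q(0) = 0. ✓

q(x) = -4x^2 + 6x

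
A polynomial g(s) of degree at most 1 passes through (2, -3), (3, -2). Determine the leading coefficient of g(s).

1

Write g(s) = as + b. Substituting each data point gives a linear system:
  2a + b = -3
  3a + b = -2
Solving the system yields a = 1, b = -5.
So g(s) = s - 5.
The leading coefficient is 1.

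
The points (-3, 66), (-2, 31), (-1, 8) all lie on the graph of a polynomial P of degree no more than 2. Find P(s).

P(s) = 6s^2 - 5s - 3

Write P(s) = as^2 + bs + c. Substituting each data point gives a linear system:
  9a - 3b + c = 66
  4a - 2b + c = 31
  a - b + c = 8
Solving the system yields a = 6, b = -5, c = -3.
So P(s) = 6s² - 5s - 3.
Check: P(-1) = 8. ✓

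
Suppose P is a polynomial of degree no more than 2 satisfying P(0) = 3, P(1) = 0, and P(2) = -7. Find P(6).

Using the Lagrange interpolation formula with nodes 0, 1, 2:
  L_0(s) = (s - 1)(s - 2) / 2
  L_1(s) = s(s - 2) / -1
  L_2(s) = s(s - 1) / 2
Then P(s) = 3·L_0(s) + 0·L_1(s) - 7·L_2(s).
Expanding and collecting terms gives P(s) = -2s^2 - s + 3.
Evaluating at s = 6: P(6) = -75.

-75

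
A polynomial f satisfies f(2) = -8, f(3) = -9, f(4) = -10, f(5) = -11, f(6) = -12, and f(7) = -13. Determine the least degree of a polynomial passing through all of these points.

Forward differences of the values at x = 2, 3, 4, 5, 6, 7:
  f  : -8  -9  -10  -11  -12  -13
  Δ  : -1  -1  -1  -1  -1
  Δ^2: 0  0  0  0
  Δ^3: 0  0  0
  Δ^4: 0  0
  Δ^5: 0
The first differences are constant (-1) and nonzero, while all higher differences vanish, so the minimal degree is 1.

1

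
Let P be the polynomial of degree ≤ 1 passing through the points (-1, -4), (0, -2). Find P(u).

P(u) = 2u - 2

Using the Lagrange interpolation formula with nodes -1, 0:
  L_0(u) = u / -1
  L_1(u) = (u + 1) / 1
Then P(u) = -4·L_0(u) - 2·L_1(u).
Expanding and collecting terms gives P(u) = 2u - 2.
Check: P(0) = -2. ✓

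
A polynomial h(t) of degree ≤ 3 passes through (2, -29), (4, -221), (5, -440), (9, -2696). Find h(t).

h(t) = -4t^3 + 3t^2 - 2t - 5

Write h(t) = at^3 + bt^2 + ct + d. Substituting each data point gives a linear system:
  8a + 4b + 2c + d = -29
  64a + 16b + 4c + d = -221
  125a + 25b + 5c + d = -440
  729a + 81b + 9c + d = -2696
Solving the system yields a = -4, b = 3, c = -2, d = -5.
So h(t) = -4t³ + 3t² - 2t - 5.
Check: h(5) = -440. ✓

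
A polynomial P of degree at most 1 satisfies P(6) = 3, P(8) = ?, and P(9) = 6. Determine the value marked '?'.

The 2 known points determine the degree-1 polynomial uniquely.
Write P(x) = ax + b. Substituting each data point gives a linear system:
  6a + b = 3
  9a + b = 6
Solving the system yields a = 1, b = -3.
So P(x) = x - 3.
Then P(8) = 5.

5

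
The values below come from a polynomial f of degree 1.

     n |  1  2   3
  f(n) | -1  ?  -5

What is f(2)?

On equispaced nodes a degree-1 polynomial has vanishing second forward difference, so
  f(1) - 2·f(2) + f(3) = 0.
Substituting the known values and solving for f(2):
  -2·f(2) = 6
  f(2) = -3.

-3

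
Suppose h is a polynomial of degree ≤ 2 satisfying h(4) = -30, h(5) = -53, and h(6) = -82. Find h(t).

h(t) = -3t^2 + 4t + 2

Using the Lagrange interpolation formula with nodes 4, 5, 6:
  L_0(t) = (t - 5)(t - 6) / 2
  L_1(t) = (t - 4)(t - 6) / -1
  L_2(t) = (t - 4)(t - 5) / 2
Then h(t) = -30·L_0(t) - 53·L_1(t) - 82·L_2(t).
Expanding and collecting terms gives h(t) = -3t² + 4t + 2.
Check: h(5) = -53. ✓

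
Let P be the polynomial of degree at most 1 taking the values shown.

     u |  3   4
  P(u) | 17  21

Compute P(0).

Write P(u) = au + b. Substituting each data point gives a linear system:
  3a + b = 17
  4a + b = 21
Solving the system yields a = 4, b = 5.
So P(u) = 4u + 5.
Then P(0) = 5.

5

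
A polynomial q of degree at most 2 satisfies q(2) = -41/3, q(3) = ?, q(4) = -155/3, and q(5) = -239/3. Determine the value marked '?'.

-89/3

The 3 known points determine the degree-2 polynomial uniquely.
Write q(s) = as^2 + bs + c. Substituting each data point gives a linear system:
  4a + 2b + c = -41/3
  16a + 4b + c = -155/3
  25a + 5b + c = -239/3
Solving the system yields a = -3, b = -1, c = 1/3.
So q(s) = -3s^2 - s + 1/3.
Then q(3) = -89/3.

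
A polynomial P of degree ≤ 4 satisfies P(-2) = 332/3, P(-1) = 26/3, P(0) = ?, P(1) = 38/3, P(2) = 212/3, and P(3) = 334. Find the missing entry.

4

The 5 known points determine the degree-4 polynomial uniquely.
Write P(x) = ax^4 + bx^3 + cx^2 + dx + e. Substituting each data point gives a linear system:
  16a - 8b + 4c - 2d + e = 332/3
  a - b + c - d + e = 26/3
  a + b + c + d + e = 38/3
  16a + 8b + 4c + 2d + e = 212/3
  81a + 27b + 9c + 3d + e = 334
Solving the system yields a = 5, b = -4, c = 5/3, d = 6, e = 4.
So P(x) = 5x⁴ - 4x³ + (5/3)x² + 6x + 4.
Then P(0) = 4.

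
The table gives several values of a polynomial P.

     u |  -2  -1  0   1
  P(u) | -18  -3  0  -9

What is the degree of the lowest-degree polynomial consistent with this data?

2

Forward differences of the values at u = -2, -1, 0, 1:
  P  : -18  -3  0  -9
  Δ  : 15  3  -9
  Δ^2: -12  -12
  Δ^3: 0
The second differences are constant (-12) and nonzero, while all higher differences vanish, so the minimal degree is 2.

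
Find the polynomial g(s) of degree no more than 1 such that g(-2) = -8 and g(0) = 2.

Write g(s) = as + b. Substituting each data point gives a linear system:
  -2a + b = -8
  b = 2
Solving the system yields a = 5, b = 2.
So g(s) = 5s + 2.
Check: g(0) = 2. ✓

g(s) = 5s + 2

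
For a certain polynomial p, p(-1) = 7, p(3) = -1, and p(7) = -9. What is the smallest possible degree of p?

Divided differences on the nodes -1, 3, 7:
  order 0: 7  -1  -9
  order 1: -2  -2
  order 2: 0
The order-1 divided differences are all -2 (nonzero) and every higher order vanishes, so the data lies on a polynomial of degree exactly 1.

1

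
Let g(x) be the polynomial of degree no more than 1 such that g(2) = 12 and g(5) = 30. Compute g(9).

54

Write g(x) = ax + b. Substituting each data point gives a linear system:
  2a + b = 12
  5a + b = 30
Solving the system yields a = 6, b = 0.
So g(x) = 6x.
Then g(9) = 54.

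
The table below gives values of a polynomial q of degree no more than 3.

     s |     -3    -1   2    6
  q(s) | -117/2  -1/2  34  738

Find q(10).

3250

Write q(s) = as^3 + bs^2 + cs + d. Substituting each data point gives a linear system:
  -27a + 9b - 3c + d = -117/2
  -a + b - c + d = -1/2
  8a + 4b + 2c + d = 34
  216a + 36b + 6c + d = 738
Solving the system yields a = 3, b = 5/2, c = 0, d = 0.
So q(s) = 3s^3 + (5/2)s^2.
Then q(10) = 3250.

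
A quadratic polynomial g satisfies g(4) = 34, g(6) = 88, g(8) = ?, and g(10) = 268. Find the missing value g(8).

166

The 3 known points determine the degree-2 polynomial uniquely.
Write g(s) = as^2 + bs + c. Substituting each data point gives a linear system:
  16a + 4b + c = 34
  36a + 6b + c = 88
  100a + 10b + c = 268
Solving the system yields a = 3, b = -3, c = -2.
So g(s) = 3s^2 - 3s - 2.
Then g(8) = 166.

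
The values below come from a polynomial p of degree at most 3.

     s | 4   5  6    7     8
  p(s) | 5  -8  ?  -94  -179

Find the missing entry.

On equispaced nodes a degree-3 polynomial has vanishing fourth forward difference, so
  p(4) - 4·p(5) + 6·p(6) - 4·p(7) + p(8) = 0.
Substituting the known values and solving for p(6):
  6·p(6) = -234
  p(6) = -39.

-39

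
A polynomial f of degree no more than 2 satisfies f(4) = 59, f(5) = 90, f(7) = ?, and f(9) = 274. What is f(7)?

The 3 known points determine the degree-2 polynomial uniquely.
Write f(t) = at^2 + bt + c. Substituting each data point gives a linear system:
  16a + 4b + c = 59
  25a + 5b + c = 90
  81a + 9b + c = 274
Solving the system yields a = 3, b = 4, c = -5.
So f(t) = 3t^2 + 4t - 5.
Then f(7) = 170.

170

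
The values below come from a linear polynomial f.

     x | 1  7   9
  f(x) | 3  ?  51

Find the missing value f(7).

39

The 2 known points determine the degree-1 polynomial uniquely.
Write f(x) = ax + b. Substituting each data point gives a linear system:
  a + b = 3
  9a + b = 51
Solving the system yields a = 6, b = -3.
So f(x) = 6x - 3.
Then f(7) = 39.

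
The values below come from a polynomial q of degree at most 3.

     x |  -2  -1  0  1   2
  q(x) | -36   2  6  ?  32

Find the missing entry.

On equispaced nodes a degree-3 polynomial has vanishing fourth forward difference, so
  q(-2) - 4·q(-1) + 6·q(0) - 4·q(1) + q(2) = 0.
Substituting the known values and solving for q(1):
  -4·q(1) = -24
  q(1) = 6.

6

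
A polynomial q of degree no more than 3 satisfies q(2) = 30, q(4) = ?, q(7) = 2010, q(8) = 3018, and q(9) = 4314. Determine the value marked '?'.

The 4 known points determine the degree-3 polynomial uniquely.
Write q(t) = at^3 + bt^2 + ct + d. Substituting each data point gives a linear system:
  8a + 4b + 2c + d = 30
  343a + 49b + 7c + d = 2010
  512a + 64b + 8c + d = 3018
  729a + 81b + 9c + d = 4314
Solving the system yields a = 6, b = 0, c = -6, d = -6.
So q(t) = 6t^3 - 6t - 6.
Then q(4) = 354.

354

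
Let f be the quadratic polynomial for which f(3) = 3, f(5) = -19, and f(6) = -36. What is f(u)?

f(u) = -2u^2 + 5u + 6

Write f(u) = au^2 + bu + c. Substituting each data point gives a linear system:
  9a + 3b + c = 3
  25a + 5b + c = -19
  36a + 6b + c = -36
Solving the system yields a = -2, b = 5, c = 6.
So f(u) = -2u^2 + 5u + 6.
Check: f(5) = -19. ✓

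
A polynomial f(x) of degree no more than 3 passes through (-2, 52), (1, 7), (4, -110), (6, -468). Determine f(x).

Using the Lagrange interpolation formula with nodes -2, 1, 4, 6:
  L_0(x) = (x - 1)(x - 4)(x - 6) / -144
  L_1(x) = (x + 2)(x - 4)(x - 6) / 45
  L_2(x) = (x + 2)(x - 1)(x - 6) / -36
  L_3(x) = (x + 2)(x - 1)(x - 4) / 80
Then f(x) = 52·L_0(x) + 7·L_1(x) - 110·L_2(x) - 468·L_3(x).
Expanding and collecting terms gives f(x) = -3x^3 + 5x^2 - x + 6.
Check: f(-2) = 52. ✓

f(x) = -3x^3 + 5x^2 - x + 6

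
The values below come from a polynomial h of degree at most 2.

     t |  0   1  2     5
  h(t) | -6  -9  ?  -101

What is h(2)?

-20

The 3 known points determine the degree-2 polynomial uniquely.
Write h(t) = at^2 + bt + c. Substituting each data point gives a linear system:
  c = -6
  a + b + c = -9
  25a + 5b + c = -101
Solving the system yields a = -4, b = 1, c = -6.
So h(t) = -4t² + t - 6.
Then h(2) = -20.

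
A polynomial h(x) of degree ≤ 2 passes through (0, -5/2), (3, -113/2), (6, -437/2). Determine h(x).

h(x) = -6x^2 - 5/2

Write h(x) = ax^2 + bx + c. Substituting each data point gives a linear system:
  c = -5/2
  9a + 3b + c = -113/2
  36a + 6b + c = -437/2
Solving the system yields a = -6, b = 0, c = -5/2.
So h(x) = -6x^2 - 5/2.
Check: h(6) = -437/2. ✓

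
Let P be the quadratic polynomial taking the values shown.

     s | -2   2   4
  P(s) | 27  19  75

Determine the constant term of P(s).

Write P(s) = as^2 + bs + c. Substituting each data point gives a linear system:
  4a - 2b + c = 27
  4a + 2b + c = 19
  16a + 4b + c = 75
Solving the system yields a = 5, b = -2, c = 3.
So P(s) = 5s² - 2s + 3.
The constant term is 3.

3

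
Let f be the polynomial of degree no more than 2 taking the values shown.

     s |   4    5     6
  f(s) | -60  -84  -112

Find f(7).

-144

Forward differences of the values at s = 4, 5, 6:
  f  : -60  -84  -112
  Δ  : -24  -28
  Δ^2: -4
The second differences are constant, confirming degree 2.
Interpolating (Newton forward form) and evaluating at s = 7 gives f(7) = -144.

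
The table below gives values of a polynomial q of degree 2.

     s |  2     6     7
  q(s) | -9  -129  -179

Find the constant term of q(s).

3

Write q(s) = as^2 + bs + c. Substituting each data point gives a linear system:
  4a + 2b + c = -9
  36a + 6b + c = -129
  49a + 7b + c = -179
Solving the system yields a = -4, b = 2, c = 3.
So q(s) = -4s² + 2s + 3.
The constant term is 3.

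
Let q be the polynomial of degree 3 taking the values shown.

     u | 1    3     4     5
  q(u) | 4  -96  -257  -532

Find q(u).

q(u) = -5u^3 + 3u^2 + 3u + 3

Using the Lagrange interpolation formula with nodes 1, 3, 4, 5:
  L_0(u) = (u - 3)(u - 4)(u - 5) / -24
  L_1(u) = (u - 1)(u - 4)(u - 5) / 4
  L_2(u) = (u - 1)(u - 3)(u - 5) / -3
  L_3(u) = (u - 1)(u - 3)(u - 4) / 8
Then q(u) = 4·L_0(u) - 96·L_1(u) - 257·L_2(u) - 532·L_3(u).
Expanding and collecting terms gives q(u) = -5u^3 + 3u^2 + 3u + 3.
Check: q(4) = -257. ✓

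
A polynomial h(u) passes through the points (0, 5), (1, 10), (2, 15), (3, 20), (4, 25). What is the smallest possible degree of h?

Forward differences of the values at u = 0, 1, 2, 3, 4:
  h  : 5  10  15  20  25
  Δ  : 5  5  5  5
  Δ^2: 0  0  0
  Δ^3: 0  0
  Δ^4: 0
The first differences are constant (5) and nonzero, while all higher differences vanish, so the minimal degree is 1.

1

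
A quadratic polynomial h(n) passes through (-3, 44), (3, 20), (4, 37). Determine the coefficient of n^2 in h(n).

3

Write h(n) = an^2 + bn + c. Substituting each data point gives a linear system:
  9a - 3b + c = 44
  9a + 3b + c = 20
  16a + 4b + c = 37
Solving the system yields a = 3, b = -4, c = 5.
So h(n) = 3n^2 - 4n + 5.
The leading coefficient is 3.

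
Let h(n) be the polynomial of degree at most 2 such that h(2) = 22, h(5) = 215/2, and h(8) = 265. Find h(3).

Using the Lagrange interpolation formula with nodes 2, 5, 8:
  L_0(n) = (n - 5)(n - 8) / 18
  L_1(n) = (n - 2)(n - 8) / -9
  L_2(n) = (n - 2)(n - 5) / 18
Then h(n) = 22·L_0(n) + 215/2·L_1(n) + 265·L_2(n).
Expanding and collecting terms gives h(n) = 4n² + (1/2)n + 5.
Evaluating at n = 3: h(3) = 85/2.

85/2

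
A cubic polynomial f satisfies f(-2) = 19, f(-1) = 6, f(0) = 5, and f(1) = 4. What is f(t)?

f(t) = -2t^3 + t + 5

Write f(t) = at^3 + bt^2 + ct + d. Substituting each data point gives a linear system:
  -8a + 4b - 2c + d = 19
  -a + b - c + d = 6
  d = 5
  a + b + c + d = 4
Solving the system yields a = -2, b = 0, c = 1, d = 5.
So f(t) = -2t³ + t + 5.
Check: f(1) = 4. ✓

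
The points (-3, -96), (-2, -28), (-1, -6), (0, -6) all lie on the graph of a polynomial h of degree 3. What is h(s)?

Write h(s) = as^3 + bs^2 + cs + d. Substituting each data point gives a linear system:
  -27a + 9b - 3c + d = -96
  -8a + 4b - 2c + d = -28
  -a + b - c + d = -6
  d = -6
Solving the system yields a = 4, b = 1, c = -3, d = -6.
So h(s) = 4s^3 + s^2 - 3s - 6.
Check: h(-3) = -96. ✓

h(s) = 4s^3 + s^2 - 3s - 6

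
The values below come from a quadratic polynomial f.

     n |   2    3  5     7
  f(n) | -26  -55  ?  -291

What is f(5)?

-149

The 3 known points determine the degree-2 polynomial uniquely.
Write f(n) = an^2 + bn + c. Substituting each data point gives a linear system:
  4a + 2b + c = -26
  9a + 3b + c = -55
  49a + 7b + c = -291
Solving the system yields a = -6, b = 1, c = -4.
So f(n) = -6n^2 + n - 4.
Then f(5) = -149.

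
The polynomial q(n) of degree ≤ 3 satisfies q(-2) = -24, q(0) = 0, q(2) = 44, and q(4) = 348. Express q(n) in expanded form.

Using the Lagrange interpolation formula with nodes -2, 0, 2, 4:
  L_0(n) = n(n - 2)(n - 4) / -48
  L_1(n) = (n + 2)(n - 2)(n - 4) / 16
  L_2(n) = (n + 2)n(n - 4) / -16
  L_3(n) = (n + 2)n(n - 2) / 48
Then q(n) = -24·L_0(n) + 0·L_1(n) + 44·L_2(n) + 348·L_3(n).
Expanding and collecting terms gives q(n) = 5n^3 + (5/2)n^2 - 3n.
Check: q(2) = 44. ✓

q(n) = 5n^3 + (5/2)n^2 - 3n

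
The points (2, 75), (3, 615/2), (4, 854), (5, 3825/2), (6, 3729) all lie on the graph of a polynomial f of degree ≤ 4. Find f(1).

13/2

Using the Lagrange interpolation formula with nodes 2, 3, 4, 5, 6:
  L_0(u) = (u - 3)(u - 4)(u - 5)(u - 6) / 24
  L_1(u) = (u - 2)(u - 4)(u - 5)(u - 6) / -6
  L_2(u) = (u - 2)(u - 3)(u - 5)(u - 6) / 4
  L_3(u) = (u - 2)(u - 3)(u - 4)(u - 6) / -6
  L_4(u) = (u - 2)(u - 3)(u - 4)(u - 5) / 24
Then f(u) = 75·L_0(u) + 615/2·L_1(u) + 854·L_2(u) + 3825/2·L_3(u) + 3729·L_4(u).
Expanding and collecting terms gives f(u) = 2u⁴ + 5u³ + 2u² - (5/2)u.
Evaluating at u = 1: f(1) = 13/2.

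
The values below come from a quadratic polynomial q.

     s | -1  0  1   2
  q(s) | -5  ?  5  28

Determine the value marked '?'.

On equispaced nodes a degree-2 polynomial has vanishing third forward difference, so
  - q(-1) + 3·q(0) - 3·q(1) + q(2) = 0.
Substituting the known values and solving for q(0):
  3·q(0) = -18
  q(0) = -6.

-6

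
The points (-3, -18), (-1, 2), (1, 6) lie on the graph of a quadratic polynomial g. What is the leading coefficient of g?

Write g(x) = ax^2 + bx + c. Substituting each data point gives a linear system:
  9a - 3b + c = -18
  a - b + c = 2
  a + b + c = 6
Solving the system yields a = -2, b = 2, c = 6.
So g(x) = -2x² + 2x + 6.
The leading coefficient is -2.

-2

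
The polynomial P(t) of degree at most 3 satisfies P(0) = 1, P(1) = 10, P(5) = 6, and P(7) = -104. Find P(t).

P(t) = -t^3 + 4t^2 + 6t + 1

Using the Lagrange interpolation formula with nodes 0, 1, 5, 7:
  L_0(t) = (t - 1)(t - 5)(t - 7) / -35
  L_1(t) = t(t - 5)(t - 7) / 24
  L_2(t) = t(t - 1)(t - 7) / -40
  L_3(t) = t(t - 1)(t - 5) / 84
Then P(t) = 1·L_0(t) + 10·L_1(t) + 6·L_2(t) - 104·L_3(t).
Expanding and collecting terms gives P(t) = -t^3 + 4t^2 + 6t + 1.
Check: P(5) = 6. ✓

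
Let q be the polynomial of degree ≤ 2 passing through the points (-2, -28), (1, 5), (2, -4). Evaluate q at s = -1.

-7

Using the Lagrange interpolation formula with nodes -2, 1, 2:
  L_0(s) = (s - 1)(s - 2) / 12
  L_1(s) = (s + 2)(s - 2) / -3
  L_2(s) = (s + 2)(s - 1) / 4
Then q(s) = -28·L_0(s) + 5·L_1(s) - 4·L_2(s).
Expanding and collecting terms gives q(s) = -5s^2 + 6s + 4.
Evaluating at s = -1: q(-1) = -7.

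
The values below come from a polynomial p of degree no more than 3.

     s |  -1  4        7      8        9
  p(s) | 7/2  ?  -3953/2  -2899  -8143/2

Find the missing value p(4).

-409

The 4 known points determine the degree-3 polynomial uniquely.
Write p(s) = as^3 + bs^2 + cs + d. Substituting each data point gives a linear system:
  -a + b - c + d = 7/2
  343a + 49b + 7c + d = -3953/2
  512a + 64b + 8c + d = -2899
  729a + 81b + 9c + d = -8143/2
Solving the system yields a = -5, b = -5, c = -5/2, d = 1.
So p(s) = -5s^3 - 5s^2 - (5/2)s + 1.
Then p(4) = -409.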